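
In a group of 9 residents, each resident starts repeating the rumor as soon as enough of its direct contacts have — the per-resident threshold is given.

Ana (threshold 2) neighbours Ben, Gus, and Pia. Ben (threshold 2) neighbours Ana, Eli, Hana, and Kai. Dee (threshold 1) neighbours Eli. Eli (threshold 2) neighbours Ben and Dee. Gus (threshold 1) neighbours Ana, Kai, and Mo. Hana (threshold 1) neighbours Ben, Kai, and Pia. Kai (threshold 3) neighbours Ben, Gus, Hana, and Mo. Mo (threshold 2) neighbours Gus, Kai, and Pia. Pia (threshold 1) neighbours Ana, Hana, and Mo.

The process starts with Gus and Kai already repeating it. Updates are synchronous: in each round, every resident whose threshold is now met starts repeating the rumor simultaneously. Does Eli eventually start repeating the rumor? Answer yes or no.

no

Round 1 — Gus, Kai start repeating the rumor (initial).
Round 2 — checking thresholds:
  Ana: 1 of 3 neighbours < 2, below threshold.
  Ben: 1 of 4 neighbours < 2, below threshold.
  Hana: 1 of 3 neighbours ≥ 1, starts repeating the rumor.
  Mo: 2 of 3 neighbours ≥ 2, starts repeating the rumor.
Round 3 — checking thresholds:
  Ana: 1 of 3 neighbours < 2, below threshold.
  Ben: 2 of 4 neighbours ≥ 2, starts repeating the rumor.
  Pia: 2 of 3 neighbours ≥ 1, starts repeating the rumor.
Round 4 — checking thresholds:
  Ana: 3 of 3 neighbours ≥ 2, starts repeating the rumor.
  Eli: 1 of 2 neighbours < 2, below threshold.
Round 5 — no new spreads; cascade stops.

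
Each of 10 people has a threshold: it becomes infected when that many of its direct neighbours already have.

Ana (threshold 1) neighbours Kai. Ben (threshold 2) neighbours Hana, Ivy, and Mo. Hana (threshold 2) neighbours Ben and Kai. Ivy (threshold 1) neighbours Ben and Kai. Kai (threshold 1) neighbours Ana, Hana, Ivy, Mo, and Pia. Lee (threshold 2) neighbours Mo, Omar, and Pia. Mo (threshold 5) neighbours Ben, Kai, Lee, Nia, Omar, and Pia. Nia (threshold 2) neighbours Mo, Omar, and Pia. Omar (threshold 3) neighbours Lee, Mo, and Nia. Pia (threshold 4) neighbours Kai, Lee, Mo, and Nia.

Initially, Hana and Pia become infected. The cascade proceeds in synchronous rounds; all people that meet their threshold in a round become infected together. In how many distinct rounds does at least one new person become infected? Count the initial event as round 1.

4

Round 1 — Hana, Pia become infected (initial).
Round 2 — checking thresholds:
  Ben: 1 of 3 neighbours < 2, not yet.
  Kai: 2 of 5 neighbours ≥ 1, becomes infected.
  Lee: 1 of 3 neighbours < 2, not yet.
  Mo: 1 of 6 neighbours < 5, not yet.
  Nia: 1 of 3 neighbours < 2, not yet.
Round 3 — checking thresholds:
  Ana: 1 of 1 neighbours ≥ 1, becomes infected.
  Ben: 1 of 3 neighbours < 2, not yet.
  Ivy: 1 of 2 neighbours ≥ 1, becomes infected.
  Lee: 1 of 3 neighbours < 2, not yet.
  Mo: 2 of 6 neighbours < 5, not yet.
  Nia: 1 of 3 neighbours < 2, not yet.
Round 4 — checking thresholds:
  Ben: 2 of 3 neighbours ≥ 2, becomes infected.
  Lee: 1 of 3 neighbours < 2, not yet.
  Mo: 2 of 6 neighbours < 5, not yet.
  Nia: 1 of 3 neighbours < 2, not yet.
Round 5 — no new infections; cascade stops.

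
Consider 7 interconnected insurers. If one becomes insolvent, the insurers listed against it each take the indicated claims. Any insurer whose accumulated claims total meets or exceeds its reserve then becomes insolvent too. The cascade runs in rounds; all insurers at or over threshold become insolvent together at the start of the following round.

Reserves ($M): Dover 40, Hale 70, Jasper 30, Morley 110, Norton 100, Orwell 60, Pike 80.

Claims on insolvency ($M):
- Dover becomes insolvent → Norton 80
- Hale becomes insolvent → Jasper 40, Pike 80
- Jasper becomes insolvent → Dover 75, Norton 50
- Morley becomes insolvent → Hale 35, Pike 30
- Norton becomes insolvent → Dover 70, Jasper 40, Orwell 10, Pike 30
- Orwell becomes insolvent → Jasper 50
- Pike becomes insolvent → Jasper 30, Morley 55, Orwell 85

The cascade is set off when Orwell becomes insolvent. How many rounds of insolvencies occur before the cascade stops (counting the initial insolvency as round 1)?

Round 1 — Orwell becomes insolvent (initial).
  Jasper: +50 → 50 ≥ 30
Round 2 — Jasper becomes insolvent.
  Dover: +75 → 75 ≥ 40
  Norton: +50 → 50 < 100
Round 3 — Dover becomes insolvent.
  Norton: +80 → 130 ≥ 100
Round 4 — Norton becomes insolvent.
  Pike: +30 → 30 < 80
No further insolvencies.

4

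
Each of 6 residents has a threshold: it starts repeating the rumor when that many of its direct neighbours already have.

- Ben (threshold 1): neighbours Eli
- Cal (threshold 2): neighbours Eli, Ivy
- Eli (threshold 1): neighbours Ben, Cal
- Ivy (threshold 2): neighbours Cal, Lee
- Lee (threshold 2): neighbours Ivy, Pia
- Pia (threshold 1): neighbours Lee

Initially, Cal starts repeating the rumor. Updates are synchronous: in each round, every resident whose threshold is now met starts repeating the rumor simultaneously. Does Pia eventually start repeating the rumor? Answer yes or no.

no

Round 1 — Cal starts repeating the rumor (initial).
Round 2 — checking thresholds:
  Eli: 1 of 2 neighbours ≥ 1, starts repeating the rumor.
  Ivy: 1 of 2 neighbours < 2, below threshold.
Round 3 — checking thresholds:
  Ben: 1 of 1 neighbours ≥ 1, starts repeating the rumor.
  Ivy: 1 of 2 neighbours < 2, below threshold.
Round 4 — no new spreads; cascade stops.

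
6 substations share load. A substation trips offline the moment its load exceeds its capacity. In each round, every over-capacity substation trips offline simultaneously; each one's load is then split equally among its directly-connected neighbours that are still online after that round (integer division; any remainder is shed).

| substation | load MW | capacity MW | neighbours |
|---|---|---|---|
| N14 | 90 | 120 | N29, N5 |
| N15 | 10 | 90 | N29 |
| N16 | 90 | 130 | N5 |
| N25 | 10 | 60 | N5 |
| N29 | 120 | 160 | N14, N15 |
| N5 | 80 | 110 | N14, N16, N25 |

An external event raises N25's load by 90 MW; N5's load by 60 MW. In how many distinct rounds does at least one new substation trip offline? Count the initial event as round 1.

4

Round 1 — N25 at 100 > 60; N5 at 140 > 110. N25, N5 trip offline.
  N25 sheds 100 MW: no online neighbours, lost.
  N5 sheds 140 MW to N14, N16: 70 each.
    N14: 90+70 = 160 > 120
    N16: 90+70 = 160 > 130
Round 2 — N14, N16 trip offline.
  N14 sheds 160 MW to N29: 160 each.
    N29: 120+160 = 280 > 160
  N16 sheds 160 MW: no online neighbours, lost.
Round 3 — N29 trips offline.
  N29 sheds 280 MW to N15: 280 each.
    N15: 10+280 = 290 > 90
Round 4 — N15 trips offline.
  N15 sheds 290 MW: no online neighbours, lost.
No further trips.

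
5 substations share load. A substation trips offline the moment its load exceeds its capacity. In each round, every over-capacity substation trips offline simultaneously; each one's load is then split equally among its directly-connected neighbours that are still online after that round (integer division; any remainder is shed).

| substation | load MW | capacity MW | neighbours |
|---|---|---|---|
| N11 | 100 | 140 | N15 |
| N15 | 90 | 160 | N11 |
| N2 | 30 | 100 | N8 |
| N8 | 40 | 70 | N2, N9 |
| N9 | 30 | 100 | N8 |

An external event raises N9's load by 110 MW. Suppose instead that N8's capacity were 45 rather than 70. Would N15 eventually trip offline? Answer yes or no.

With N8's capacity at 45:
Round 1 — N9 at 140 > 100. N9 trips offline.
  N9 sheds 140 MW to N8: 140 each.
    N8: 40+140 = 180 > 45
Round 2 — N8 trips offline.
  N8 sheds 180 MW to N2: 180 each.
    N2: 30+180 = 210 > 100
Round 3 — N2 trips offline.
  N2 sheds 210 MW: no online neighbours, lost.
No further trips.

no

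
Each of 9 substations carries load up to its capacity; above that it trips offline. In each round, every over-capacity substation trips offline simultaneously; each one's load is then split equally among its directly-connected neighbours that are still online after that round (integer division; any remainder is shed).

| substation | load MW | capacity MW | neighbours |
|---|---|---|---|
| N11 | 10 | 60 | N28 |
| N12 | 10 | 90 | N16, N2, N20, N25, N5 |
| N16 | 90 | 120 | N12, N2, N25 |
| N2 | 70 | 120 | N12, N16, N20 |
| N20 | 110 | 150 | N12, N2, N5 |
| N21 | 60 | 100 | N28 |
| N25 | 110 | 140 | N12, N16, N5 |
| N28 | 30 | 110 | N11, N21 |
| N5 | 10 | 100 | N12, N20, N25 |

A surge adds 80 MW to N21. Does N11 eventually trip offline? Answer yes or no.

Round 1 — N21 at 140 > 100. N21 trips offline.
  N21 sheds 140 MW to N28: 140 each.
    N28: 30+140 = 170 > 110
Round 2 — N28 trips offline.
  N28 sheds 170 MW to N11: 170 each.
    N11: 10+170 = 180 > 60
Round 3 — N11 trips offline.
  N11 sheds 180 MW: no online neighbours, lost.
No further trips.

yes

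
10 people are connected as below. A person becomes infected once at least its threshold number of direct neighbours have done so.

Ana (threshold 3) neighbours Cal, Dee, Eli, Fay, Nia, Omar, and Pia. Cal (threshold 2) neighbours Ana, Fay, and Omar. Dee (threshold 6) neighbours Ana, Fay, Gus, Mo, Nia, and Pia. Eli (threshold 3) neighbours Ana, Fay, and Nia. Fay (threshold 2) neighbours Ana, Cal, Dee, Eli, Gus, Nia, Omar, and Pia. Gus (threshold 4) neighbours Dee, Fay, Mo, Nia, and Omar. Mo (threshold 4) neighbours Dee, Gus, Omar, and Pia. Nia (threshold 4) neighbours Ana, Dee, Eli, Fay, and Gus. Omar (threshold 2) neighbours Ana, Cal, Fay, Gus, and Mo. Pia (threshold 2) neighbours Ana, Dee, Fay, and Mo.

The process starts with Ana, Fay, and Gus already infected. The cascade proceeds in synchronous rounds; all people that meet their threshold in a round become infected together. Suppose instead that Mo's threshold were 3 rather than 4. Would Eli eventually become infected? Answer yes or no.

no

With Mo's threshold at 3:
Round 1 — Ana, Fay, Gus become infected (initial).
Round 2 — checking thresholds:
  Cal: 2 of 3 neighbours ≥ 2, becomes infected.
  Dee: 3 of 6 neighbours < 6, not yet.
  Eli: 2 of 3 neighbours < 3, not yet.
  Mo: 1 of 4 neighbours < 3, not yet.
  Nia: 3 of 5 neighbours < 4, not yet.
  Omar: 3 of 5 neighbours ≥ 2, becomes infected.
  Pia: 2 of 4 neighbours ≥ 2, becomes infected.
Round 3 — checking thresholds:
  Dee: 4 of 6 neighbours < 6, not yet.
  Eli: 2 of 3 neighbours < 3, not yet.
  Mo: 3 of 4 neighbours ≥ 3, becomes infected.
  Nia: 3 of 5 neighbours < 4, not yet.
Round 4 — no new infections; cascade stops.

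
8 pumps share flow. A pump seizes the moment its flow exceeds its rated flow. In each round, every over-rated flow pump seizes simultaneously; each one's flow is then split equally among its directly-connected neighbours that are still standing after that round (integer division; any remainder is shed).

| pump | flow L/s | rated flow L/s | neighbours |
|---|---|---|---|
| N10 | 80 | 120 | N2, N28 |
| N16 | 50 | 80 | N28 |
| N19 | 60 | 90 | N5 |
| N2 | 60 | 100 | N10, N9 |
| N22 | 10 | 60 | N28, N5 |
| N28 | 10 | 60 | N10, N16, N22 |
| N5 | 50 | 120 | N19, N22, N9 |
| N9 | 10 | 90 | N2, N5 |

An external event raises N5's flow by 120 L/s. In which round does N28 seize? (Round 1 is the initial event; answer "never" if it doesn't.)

Round 1 — N5 at 170 > 120. N5 seizes.
  N5 sheds 170 L/s to N19, N22, N9: 56 each (2 lost).
    N19: 60+56 = 116 > 90
    N22: 10+56 = 66 > 60
    N9: 10+56 = 66 ≤ 90
Round 2 — N19, N22 seize.
  N19 sheds 116 L/s: no online neighbours, lost.
  N22 sheds 66 L/s to N28: 66 each.
    N28: 10+66 = 76 > 60
Round 3 — N28 seizes.
  N28 sheds 76 L/s to N10, N16: 38 each.
    N10: 80+38 = 118 ≤ 120
    N16: 50+38 = 88 > 80
Round 4 — N16 seizes.
  N16 sheds 88 L/s: no online neighbours, lost.
No further seizures.

3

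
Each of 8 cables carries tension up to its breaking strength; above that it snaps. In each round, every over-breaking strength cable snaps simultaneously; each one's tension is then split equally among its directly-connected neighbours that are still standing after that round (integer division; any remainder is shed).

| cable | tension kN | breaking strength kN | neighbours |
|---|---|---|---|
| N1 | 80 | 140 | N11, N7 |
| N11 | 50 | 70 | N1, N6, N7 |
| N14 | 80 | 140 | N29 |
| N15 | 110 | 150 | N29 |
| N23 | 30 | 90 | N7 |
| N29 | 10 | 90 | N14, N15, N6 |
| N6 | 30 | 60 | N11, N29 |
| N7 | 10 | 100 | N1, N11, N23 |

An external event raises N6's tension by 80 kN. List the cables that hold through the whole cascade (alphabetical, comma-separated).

N1, N14, N15, N23, N29, N7

Round 1 — N6 at 110 > 60. N6 snaps.
  N6 sheds 110 kN to N11, N29: 55 each.
    N11: 50+55 = 105 > 70
    N29: 10+55 = 65 ≤ 90
Round 2 — N11 snaps.
  N11 sheds 105 kN to N1, N7: 52 each (1 lost).
    N1: 80+52 = 132 ≤ 140
    N7: 10+52 = 62 ≤ 100
No further breaks.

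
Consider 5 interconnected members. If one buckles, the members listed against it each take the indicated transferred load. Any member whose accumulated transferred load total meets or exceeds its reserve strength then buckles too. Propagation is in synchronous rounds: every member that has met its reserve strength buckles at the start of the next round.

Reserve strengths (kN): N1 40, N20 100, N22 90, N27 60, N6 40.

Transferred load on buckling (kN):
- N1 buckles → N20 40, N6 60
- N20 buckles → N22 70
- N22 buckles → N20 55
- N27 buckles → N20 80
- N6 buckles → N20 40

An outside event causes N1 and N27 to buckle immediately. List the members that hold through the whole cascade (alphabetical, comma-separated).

Round 1 — N1, N27 buckle (initial).
  N20: +40+80 → 120 ≥ 100
  N6: +60 → 60 ≥ 40
Round 2 — N20, N6 buckle.
  N22: +70 → 70 < 90
No further bucklings.

N22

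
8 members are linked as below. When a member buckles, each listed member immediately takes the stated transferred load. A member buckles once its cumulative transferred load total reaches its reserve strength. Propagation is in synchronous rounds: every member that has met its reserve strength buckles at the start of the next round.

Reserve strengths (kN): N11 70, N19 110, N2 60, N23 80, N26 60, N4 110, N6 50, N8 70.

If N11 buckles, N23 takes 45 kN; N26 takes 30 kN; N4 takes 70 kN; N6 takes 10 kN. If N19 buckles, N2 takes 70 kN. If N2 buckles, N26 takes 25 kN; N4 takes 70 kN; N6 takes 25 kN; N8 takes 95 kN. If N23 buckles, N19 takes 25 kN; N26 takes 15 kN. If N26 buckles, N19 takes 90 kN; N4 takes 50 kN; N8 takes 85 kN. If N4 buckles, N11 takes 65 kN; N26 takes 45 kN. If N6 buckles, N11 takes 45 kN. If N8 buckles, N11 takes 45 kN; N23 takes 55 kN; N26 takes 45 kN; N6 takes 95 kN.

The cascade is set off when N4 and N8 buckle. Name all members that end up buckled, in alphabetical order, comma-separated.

Round 1 — N4, N8 buckle (initial).
  N11: +65+45 → 110 ≥ 70
  N23: +55 → 55 < 80
  N26: +45+45 → 90 ≥ 60
  N6: +95 → 95 ≥ 50
Round 2 — N11, N26, N6 buckle.
  N19: +90 → 90 < 110
  N23: +45 → 100 ≥ 80
Round 3 — N23 buckles.
  N19: +25 → 115 ≥ 110
Round 4 — N19 buckles.
  N2: +70 → 70 ≥ 60
Round 5 — N2 buckles.
No further bucklings.

N11, N19, N2, N23, N26, N4, N6, N8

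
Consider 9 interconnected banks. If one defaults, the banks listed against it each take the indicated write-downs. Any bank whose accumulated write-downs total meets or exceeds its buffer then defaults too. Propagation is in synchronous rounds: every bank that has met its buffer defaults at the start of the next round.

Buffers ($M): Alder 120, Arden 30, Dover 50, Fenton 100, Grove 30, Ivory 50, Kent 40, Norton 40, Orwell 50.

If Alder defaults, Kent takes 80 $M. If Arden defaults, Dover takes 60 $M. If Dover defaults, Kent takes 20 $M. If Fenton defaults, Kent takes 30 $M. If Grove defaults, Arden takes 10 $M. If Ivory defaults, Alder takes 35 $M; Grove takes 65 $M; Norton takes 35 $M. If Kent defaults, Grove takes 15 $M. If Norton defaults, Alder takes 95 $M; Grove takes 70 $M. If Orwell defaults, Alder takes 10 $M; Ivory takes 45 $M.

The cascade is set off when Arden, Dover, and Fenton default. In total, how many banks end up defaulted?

4

Round 1 — Arden, Dover, Fenton default (initial).
  Kent: +20+30 → 50 ≥ 40
Round 2 — Kent defaults.
  Grove: +15 → 15 < 30
No further defaults.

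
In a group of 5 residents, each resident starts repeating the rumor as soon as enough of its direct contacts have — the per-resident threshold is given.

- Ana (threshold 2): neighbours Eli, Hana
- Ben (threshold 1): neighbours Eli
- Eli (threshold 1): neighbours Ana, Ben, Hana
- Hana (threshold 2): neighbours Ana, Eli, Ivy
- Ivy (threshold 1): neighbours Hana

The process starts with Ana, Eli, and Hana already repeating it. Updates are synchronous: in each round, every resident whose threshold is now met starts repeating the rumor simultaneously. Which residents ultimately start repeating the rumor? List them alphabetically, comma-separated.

Round 1 — Ana, Eli, Hana start repeating the rumor (initial).
Round 2 — checking thresholds:
  Ben: 1 of 1 neighbours ≥ 1, starts repeating the rumor.
  Ivy: 1 of 1 neighbours ≥ 1, starts repeating the rumor.
Round 3 — no new spreads; cascade stops.

Ana, Ben, Eli, Hana, Ivy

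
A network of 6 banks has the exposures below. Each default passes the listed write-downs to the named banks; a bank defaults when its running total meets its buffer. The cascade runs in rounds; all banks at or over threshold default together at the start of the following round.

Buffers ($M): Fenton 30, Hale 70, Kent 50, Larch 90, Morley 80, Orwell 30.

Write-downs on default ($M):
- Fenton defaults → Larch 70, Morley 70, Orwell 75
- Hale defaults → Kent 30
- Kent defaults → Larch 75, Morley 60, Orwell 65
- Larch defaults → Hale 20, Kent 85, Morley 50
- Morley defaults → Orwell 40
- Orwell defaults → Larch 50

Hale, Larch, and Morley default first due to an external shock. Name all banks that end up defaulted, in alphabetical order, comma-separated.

Round 1 — Hale, Larch, Morley default (initial).
  Kent: +30+85 → 115 ≥ 50
  Orwell: +40 → 40 ≥ 30
Round 2 — Kent, Orwell default.
No further defaults.

Hale, Kent, Larch, Morley, Orwell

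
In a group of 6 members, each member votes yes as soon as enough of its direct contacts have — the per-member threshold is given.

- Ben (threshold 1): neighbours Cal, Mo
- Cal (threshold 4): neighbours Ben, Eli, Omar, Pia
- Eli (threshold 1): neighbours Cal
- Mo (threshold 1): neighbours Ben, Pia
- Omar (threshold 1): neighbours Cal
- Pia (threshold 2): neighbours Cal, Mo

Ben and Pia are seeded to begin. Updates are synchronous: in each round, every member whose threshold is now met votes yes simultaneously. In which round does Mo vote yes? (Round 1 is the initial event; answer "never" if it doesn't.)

Round 1 — Ben, Pia vote yes (initial).
Round 2 — checking thresholds:
  Cal: 2 of 4 neighbours < 4, holds.
  Mo: 2 of 2 neighbours ≥ 1, votes yes.
Round 3 — no new yes votes; cascade stops.

2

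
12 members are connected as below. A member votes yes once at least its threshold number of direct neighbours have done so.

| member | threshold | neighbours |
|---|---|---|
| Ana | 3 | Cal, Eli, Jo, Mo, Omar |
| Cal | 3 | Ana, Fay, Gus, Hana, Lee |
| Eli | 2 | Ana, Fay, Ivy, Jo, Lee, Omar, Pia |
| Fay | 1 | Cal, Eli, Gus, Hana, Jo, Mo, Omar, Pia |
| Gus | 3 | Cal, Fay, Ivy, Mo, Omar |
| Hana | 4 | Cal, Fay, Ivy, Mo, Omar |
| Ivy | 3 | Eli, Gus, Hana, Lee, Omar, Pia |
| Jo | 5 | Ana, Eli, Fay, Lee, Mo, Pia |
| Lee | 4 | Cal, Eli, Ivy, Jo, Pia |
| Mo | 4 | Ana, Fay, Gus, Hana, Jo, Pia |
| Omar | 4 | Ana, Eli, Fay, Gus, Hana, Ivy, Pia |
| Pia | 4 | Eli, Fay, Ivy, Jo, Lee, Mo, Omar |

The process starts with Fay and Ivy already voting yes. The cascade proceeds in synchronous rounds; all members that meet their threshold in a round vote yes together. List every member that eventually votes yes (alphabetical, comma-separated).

Eli, Fay, Ivy

Round 1 — Fay, Ivy vote yes (initial).
Round 2 — checking thresholds:
  Cal: 1 of 5 neighbours < 3, holds.
  Eli: 2 of 7 neighbours ≥ 2, votes yes.
  Gus: 2 of 5 neighbours < 3, holds.
  Hana: 2 of 5 neighbours < 4, holds.
  Jo: 1 of 6 neighbours < 5, holds.
  Lee: 1 of 5 neighbours < 4, holds.
  Mo: 1 of 6 neighbours < 4, holds.
  Omar: 2 of 7 neighbours < 4, holds.
  Pia: 2 of 7 neighbours < 4, holds.
Round 3 — no new yes votes; cascade stops.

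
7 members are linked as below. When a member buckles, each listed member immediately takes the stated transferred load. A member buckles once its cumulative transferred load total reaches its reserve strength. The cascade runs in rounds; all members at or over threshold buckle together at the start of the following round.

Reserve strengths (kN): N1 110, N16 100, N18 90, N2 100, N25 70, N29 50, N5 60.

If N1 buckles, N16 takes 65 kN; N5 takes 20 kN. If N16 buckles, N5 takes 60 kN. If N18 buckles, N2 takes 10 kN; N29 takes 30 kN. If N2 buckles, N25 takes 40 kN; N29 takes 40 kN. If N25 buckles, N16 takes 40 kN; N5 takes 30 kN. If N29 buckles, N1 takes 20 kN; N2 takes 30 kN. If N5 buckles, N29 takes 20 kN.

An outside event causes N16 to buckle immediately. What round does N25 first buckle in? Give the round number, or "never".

Round 1 — N16 buckles (initial).
  N5: +60 → 60 ≥ 60
Round 2 — N5 buckles.
  N29: +20 → 20 < 50
No further bucklings.

never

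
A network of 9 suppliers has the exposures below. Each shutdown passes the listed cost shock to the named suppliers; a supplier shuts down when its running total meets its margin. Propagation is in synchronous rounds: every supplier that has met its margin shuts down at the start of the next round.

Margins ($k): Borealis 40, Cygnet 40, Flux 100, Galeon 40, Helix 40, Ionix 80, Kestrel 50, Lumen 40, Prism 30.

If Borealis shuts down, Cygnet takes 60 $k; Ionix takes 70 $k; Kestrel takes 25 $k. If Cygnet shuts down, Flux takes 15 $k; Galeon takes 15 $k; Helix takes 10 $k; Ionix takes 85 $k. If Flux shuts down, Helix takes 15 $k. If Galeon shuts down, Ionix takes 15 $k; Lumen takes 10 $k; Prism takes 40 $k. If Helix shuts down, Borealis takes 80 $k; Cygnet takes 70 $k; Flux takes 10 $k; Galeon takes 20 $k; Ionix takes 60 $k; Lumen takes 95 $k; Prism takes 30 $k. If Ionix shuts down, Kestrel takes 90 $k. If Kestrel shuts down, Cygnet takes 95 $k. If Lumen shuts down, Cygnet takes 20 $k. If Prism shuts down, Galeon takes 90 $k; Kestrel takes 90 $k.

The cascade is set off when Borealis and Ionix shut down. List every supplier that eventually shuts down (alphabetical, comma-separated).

Borealis, Cygnet, Ionix, Kestrel

Round 1 — Borealis, Ionix shut down (initial).
  Cygnet: +60 → 60 ≥ 40
  Kestrel: +25+90 → 115 ≥ 50
Round 2 — Cygnet, Kestrel shut down.
  Flux: +15 → 15 < 100
  Galeon: +15 → 15 < 40
  Helix: +10 → 10 < 40
No further shutdowns.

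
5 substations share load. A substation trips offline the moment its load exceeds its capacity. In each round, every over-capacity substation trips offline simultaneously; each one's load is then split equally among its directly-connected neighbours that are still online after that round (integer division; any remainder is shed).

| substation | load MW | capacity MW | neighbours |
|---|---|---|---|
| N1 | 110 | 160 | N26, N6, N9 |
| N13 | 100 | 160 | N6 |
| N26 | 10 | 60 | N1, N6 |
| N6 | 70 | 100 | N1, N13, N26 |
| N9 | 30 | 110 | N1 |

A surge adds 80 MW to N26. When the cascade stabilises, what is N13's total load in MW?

Round 1 — N26 at 90 > 60. N26 trips offline.
  N26 sheds 90 MW to N1, N6: 45 each.
    N1: 110+45 = 155 ≤ 160
    N6: 70+45 = 115 > 100
Round 2 — N6 trips offline.
  N6 sheds 115 MW to N1, N13: 57 each (1 lost).
    N1: 155+57 = 212 > 160
    N13: 100+57 = 157 ≤ 160
Round 3 — N1 trips offline.
  N1 sheds 212 MW to N9: 212 each.
    N9: 30+212 = 242 > 110
Round 4 — N9 trips offline.
  N9 sheds 242 MW: no online neighbours, lost.
No further trips.

157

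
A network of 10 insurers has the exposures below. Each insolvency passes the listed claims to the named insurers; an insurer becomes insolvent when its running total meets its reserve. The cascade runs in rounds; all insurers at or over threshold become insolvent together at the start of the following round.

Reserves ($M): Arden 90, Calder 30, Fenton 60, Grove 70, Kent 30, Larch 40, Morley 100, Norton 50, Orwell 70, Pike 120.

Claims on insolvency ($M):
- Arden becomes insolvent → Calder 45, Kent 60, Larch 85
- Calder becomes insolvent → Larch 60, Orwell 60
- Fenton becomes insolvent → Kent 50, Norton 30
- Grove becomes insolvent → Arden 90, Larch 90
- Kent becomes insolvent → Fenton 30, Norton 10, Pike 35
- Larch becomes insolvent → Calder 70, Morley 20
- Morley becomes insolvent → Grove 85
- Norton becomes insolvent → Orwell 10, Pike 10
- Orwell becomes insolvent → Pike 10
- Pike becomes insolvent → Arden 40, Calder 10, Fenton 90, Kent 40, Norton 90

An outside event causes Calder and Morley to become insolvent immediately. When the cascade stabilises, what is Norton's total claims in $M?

Round 1 — Calder, Morley become insolvent (initial).
  Grove: +85 → 85 ≥ 70
  Larch: +60 → 60 ≥ 40
  Orwell: +60 → 60 < 70
Round 2 — Grove, Larch become insolvent.
  Arden: +90 → 90 ≥ 90
Round 3 — Arden becomes insolvent.
  Kent: +60 → 60 ≥ 30
Round 4 — Kent becomes insolvent.
  Fenton: +30 → 30 < 60
  Norton: +10 → 10 < 50
  Pike: +35 → 35 < 120
No further insolvencies.

10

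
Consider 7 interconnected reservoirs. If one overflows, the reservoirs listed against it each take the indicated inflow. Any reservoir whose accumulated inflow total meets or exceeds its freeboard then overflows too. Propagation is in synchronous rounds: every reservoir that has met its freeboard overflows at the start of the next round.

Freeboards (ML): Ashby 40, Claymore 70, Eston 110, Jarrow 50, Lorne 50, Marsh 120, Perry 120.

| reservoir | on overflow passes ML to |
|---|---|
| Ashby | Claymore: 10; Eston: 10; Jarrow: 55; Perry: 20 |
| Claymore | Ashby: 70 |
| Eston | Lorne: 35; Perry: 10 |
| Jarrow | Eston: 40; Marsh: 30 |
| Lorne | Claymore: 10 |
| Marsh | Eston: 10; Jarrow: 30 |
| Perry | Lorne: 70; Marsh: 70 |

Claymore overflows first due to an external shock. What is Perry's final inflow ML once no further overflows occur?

20

Round 1 — Claymore overflows (initial).
  Ashby: +70 → 70 ≥ 40
Round 2 — Ashby overflows.
  Eston: +10 → 10 < 110
  Jarrow: +55 → 55 ≥ 50
  Perry: +20 → 20 < 120
Round 3 — Jarrow overflows.
  Eston: +40 → 50 < 110
  Marsh: +30 → 30 < 120
No further overflows.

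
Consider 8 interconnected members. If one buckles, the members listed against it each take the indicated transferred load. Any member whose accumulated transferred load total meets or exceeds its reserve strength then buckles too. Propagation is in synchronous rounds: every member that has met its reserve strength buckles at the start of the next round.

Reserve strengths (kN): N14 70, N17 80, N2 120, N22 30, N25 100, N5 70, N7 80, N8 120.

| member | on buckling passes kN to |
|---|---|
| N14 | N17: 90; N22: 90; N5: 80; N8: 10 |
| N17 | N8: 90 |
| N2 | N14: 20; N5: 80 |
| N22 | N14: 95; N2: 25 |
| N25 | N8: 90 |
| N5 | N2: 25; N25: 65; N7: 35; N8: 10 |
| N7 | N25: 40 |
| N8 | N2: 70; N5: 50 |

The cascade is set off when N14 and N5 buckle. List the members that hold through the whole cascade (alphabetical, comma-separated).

N2, N25, N7, N8

Round 1 — N14, N5 buckle (initial).
  N17: +90 → 90 ≥ 80
  N2: +25 → 25 < 120
  N22: +90 → 90 ≥ 30
  N25: +65 → 65 < 100
  N7: +35 → 35 < 80
  N8: +10+10 → 20 < 120
Round 2 — N17, N22 buckle.
  N2: +25 → 50 < 120
  N8: +90 → 110 < 120
No further bucklings.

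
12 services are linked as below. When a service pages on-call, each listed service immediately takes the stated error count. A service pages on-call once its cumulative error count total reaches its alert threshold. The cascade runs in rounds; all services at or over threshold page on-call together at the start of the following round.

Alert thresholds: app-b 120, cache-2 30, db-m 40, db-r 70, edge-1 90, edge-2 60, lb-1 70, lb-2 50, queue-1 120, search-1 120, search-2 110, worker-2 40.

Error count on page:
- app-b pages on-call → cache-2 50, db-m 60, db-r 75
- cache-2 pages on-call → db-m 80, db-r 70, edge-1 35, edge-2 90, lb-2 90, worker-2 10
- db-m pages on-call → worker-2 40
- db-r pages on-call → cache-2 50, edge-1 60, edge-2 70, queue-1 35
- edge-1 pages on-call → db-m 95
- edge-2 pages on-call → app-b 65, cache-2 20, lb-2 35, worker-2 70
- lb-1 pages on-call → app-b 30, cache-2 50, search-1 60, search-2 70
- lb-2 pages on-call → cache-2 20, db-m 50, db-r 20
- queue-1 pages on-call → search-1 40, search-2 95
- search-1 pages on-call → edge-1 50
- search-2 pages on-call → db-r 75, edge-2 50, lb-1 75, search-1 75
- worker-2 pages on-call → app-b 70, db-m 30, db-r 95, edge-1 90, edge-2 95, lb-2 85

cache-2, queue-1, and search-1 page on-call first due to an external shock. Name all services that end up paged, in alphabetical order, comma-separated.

Round 1 — cache-2, queue-1, search-1 page on-call (initial).
  db-m: +80 → 80 ≥ 40
  db-r: +70 → 70 ≥ 70
  edge-1: +35+50 → 85 < 90
  edge-2: +90 → 90 ≥ 60
  lb-2: +90 → 90 ≥ 50
  search-2: +95 → 95 < 110
  worker-2: +10 → 10 < 40
Round 2 — db-m, db-r, edge-2, lb-2 page on-call.
  app-b: +65 → 65 < 120
  edge-1: +60 → 145 ≥ 90
  worker-2: +40+70 → 120 ≥ 40
Round 3 — edge-1, worker-2 page on-call.
  app-b: +70 → 135 ≥ 120
Round 4 — app-b pages on-call.
No further pages.

app-b, cache-2, db-m, db-r, edge-1, edge-2, lb-2, queue-1, search-1, worker-2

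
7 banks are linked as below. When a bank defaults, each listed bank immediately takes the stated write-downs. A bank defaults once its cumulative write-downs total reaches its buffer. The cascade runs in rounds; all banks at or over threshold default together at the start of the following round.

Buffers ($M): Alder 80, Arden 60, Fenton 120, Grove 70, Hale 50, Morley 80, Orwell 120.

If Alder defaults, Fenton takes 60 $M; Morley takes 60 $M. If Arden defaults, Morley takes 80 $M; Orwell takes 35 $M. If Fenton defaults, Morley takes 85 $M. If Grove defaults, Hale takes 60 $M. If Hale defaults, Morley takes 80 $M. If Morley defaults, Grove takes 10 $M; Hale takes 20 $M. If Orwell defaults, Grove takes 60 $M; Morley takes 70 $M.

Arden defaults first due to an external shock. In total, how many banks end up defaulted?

2

Round 1 — Arden defaults (initial).
  Morley: +80 → 80 ≥ 80
  Orwell: +35 → 35 < 120
Round 2 — Morley defaults.
  Grove: +10 → 10 < 70
  Hale: +20 → 20 < 50
No further defaults.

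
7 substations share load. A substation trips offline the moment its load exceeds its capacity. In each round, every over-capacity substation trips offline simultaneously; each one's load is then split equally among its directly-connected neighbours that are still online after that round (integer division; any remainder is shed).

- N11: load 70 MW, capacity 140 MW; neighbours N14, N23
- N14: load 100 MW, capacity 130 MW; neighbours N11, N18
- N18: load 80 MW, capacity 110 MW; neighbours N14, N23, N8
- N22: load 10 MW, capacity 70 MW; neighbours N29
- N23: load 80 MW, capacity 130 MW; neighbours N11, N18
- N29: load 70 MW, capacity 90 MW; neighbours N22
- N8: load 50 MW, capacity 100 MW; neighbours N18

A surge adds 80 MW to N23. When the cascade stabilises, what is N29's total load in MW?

70

Round 1 — N23 at 160 > 130. N23 trips offline.
  N23 sheds 160 MW to N11, N18: 80 each.
    N11: 70+80 = 150 > 140
    N18: 80+80 = 160 > 110
Round 2 — N11, N18 trip offline.
  N11 sheds 150 MW to N14: 150 each.
    N14: 100+150 = 250 > 130
  N18 sheds 160 MW to N14, N8: 80 each.
    N14: 250+80 = 330 > 130
    N8: 50+80 = 130 > 100
Round 3 — N14, N8 trip offline.
  N14 sheds 330 MW: no online neighbours, lost.
  N8 sheds 130 MW: no online neighbours, lost.
No further trips.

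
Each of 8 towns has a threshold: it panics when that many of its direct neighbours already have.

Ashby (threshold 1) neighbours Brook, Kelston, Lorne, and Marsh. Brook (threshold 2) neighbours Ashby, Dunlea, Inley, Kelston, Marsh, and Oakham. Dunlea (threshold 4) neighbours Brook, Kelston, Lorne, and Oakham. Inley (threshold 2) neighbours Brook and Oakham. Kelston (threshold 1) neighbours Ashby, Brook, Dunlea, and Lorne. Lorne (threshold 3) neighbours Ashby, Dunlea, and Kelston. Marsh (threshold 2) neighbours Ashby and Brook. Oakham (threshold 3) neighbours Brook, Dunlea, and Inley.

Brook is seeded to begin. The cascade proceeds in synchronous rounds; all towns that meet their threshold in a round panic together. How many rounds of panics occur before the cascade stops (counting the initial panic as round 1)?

3

Round 1 — Brook panics (initial).
Round 2 — checking thresholds:
  Ashby: 1 of 4 neighbours ≥ 1, panics.
  Dunlea: 1 of 4 neighbours < 4, holds.
  Inley: 1 of 2 neighbours < 2, holds.
  Kelston: 1 of 4 neighbours ≥ 1, panics.
  Marsh: 1 of 2 neighbours < 2, holds.
  Oakham: 1 of 3 neighbours < 3, holds.
Round 3 — checking thresholds:
  Dunlea: 2 of 4 neighbours < 4, holds.
  Inley: 1 of 2 neighbours < 2, holds.
  Lorne: 2 of 3 neighbours < 3, holds.
  Marsh: 2 of 2 neighbours ≥ 2, panics.
  Oakham: 1 of 3 neighbours < 3, holds.
Round 4 — no new panics; cascade stops.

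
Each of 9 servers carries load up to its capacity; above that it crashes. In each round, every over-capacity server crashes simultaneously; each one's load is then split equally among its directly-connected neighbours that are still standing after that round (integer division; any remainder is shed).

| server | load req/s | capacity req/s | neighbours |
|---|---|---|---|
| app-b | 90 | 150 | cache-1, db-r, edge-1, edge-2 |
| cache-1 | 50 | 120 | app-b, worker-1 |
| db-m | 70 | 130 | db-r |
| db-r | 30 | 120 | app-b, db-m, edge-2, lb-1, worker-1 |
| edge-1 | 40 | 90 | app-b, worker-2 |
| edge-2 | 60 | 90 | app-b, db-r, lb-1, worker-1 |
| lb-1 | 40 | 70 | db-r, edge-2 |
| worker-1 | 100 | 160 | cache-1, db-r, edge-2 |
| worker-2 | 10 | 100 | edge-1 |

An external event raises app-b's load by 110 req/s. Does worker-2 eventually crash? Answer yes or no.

no

Round 1 — app-b at 200 > 150. app-b crashes.
  app-b sheds 200 req/s to cache-1, db-r, edge-1, edge-2: 50 each.
    cache-1: 50+50 = 100 ≤ 120
    db-r: 30+50 = 80 ≤ 120
    edge-1: 40+50 = 90 ≤ 90
    edge-2: 60+50 = 110 > 90
Round 2 — edge-2 crashes.
  edge-2 sheds 110 req/s to db-r, lb-1, worker-1: 36 each (2 lost).
    db-r: 80+36 = 116 ≤ 120
    lb-1: 40+36 = 76 > 70
    worker-1: 100+36 = 136 ≤ 160
Round 3 — lb-1 crashes.
  lb-1 sheds 76 req/s to db-r: 76 each.
    db-r: 116+76 = 192 > 120
Round 4 — db-r crashes.
  db-r sheds 192 req/s to db-m, worker-1: 96 each.
    db-m: 70+96 = 166 > 130
    worker-1: 136+96 = 232 > 160
Round 5 — db-m, worker-1 crash.
  db-m sheds 166 req/s: no online neighbours, lost.
  worker-1 sheds 232 req/s to cache-1: 232 each.
    cache-1: 100+232 = 332 > 120
Round 6 — cache-1 crashes.
  cache-1 sheds 332 req/s: no online neighbours, lost.
No further crashes.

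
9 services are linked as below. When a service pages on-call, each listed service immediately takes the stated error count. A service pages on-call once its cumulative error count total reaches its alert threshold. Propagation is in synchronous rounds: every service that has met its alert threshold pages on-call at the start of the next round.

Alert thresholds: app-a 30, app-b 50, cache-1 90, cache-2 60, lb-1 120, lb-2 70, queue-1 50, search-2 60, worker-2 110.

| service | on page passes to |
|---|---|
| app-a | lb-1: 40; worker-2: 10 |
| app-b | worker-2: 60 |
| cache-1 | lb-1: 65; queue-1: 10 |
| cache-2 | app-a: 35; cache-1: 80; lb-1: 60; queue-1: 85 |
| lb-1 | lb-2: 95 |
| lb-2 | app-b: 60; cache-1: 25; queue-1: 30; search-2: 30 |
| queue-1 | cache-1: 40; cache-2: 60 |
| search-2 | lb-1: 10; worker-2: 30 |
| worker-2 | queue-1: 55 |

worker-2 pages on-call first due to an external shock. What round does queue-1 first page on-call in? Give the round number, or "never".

Round 1 — worker-2 pages on-call (initial).
  queue-1: +55 → 55 ≥ 50
Round 2 — queue-1 pages on-call.
  cache-1: +40 → 40 < 90
  cache-2: +60 → 60 ≥ 60
Round 3 — cache-2 pages on-call.
  app-a: +35 → 35 ≥ 30
  cache-1: +80 → 120 ≥ 90
  lb-1: +60 → 60 < 120
Round 4 — app-a, cache-1 page on-call.
  lb-1: +40+65 → 165 ≥ 120
Round 5 — lb-1 pages on-call.
  lb-2: +95 → 95 ≥ 70
Round 6 — lb-2 pages on-call.
  app-b: +60 → 60 ≥ 50
  search-2: +30 → 30 < 60
Round 7 — app-b pages on-call.
No further pages.

2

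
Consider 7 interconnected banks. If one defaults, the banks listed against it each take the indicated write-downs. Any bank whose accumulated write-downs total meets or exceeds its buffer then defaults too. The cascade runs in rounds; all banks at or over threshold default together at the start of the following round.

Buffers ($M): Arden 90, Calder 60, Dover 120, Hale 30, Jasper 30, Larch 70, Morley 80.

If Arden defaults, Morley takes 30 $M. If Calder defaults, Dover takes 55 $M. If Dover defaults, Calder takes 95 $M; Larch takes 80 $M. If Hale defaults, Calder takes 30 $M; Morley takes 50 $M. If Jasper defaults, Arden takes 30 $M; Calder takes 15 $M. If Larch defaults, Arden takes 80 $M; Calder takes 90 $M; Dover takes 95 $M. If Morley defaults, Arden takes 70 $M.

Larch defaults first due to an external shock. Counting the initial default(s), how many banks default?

3

Round 1 — Larch defaults (initial).
  Arden: +80 → 80 < 90
  Calder: +90 → 90 ≥ 60
  Dover: +95 → 95 < 120
Round 2 — Calder defaults.
  Dover: +55 → 150 ≥ 120
Round 3 — Dover defaults.
No further defaults.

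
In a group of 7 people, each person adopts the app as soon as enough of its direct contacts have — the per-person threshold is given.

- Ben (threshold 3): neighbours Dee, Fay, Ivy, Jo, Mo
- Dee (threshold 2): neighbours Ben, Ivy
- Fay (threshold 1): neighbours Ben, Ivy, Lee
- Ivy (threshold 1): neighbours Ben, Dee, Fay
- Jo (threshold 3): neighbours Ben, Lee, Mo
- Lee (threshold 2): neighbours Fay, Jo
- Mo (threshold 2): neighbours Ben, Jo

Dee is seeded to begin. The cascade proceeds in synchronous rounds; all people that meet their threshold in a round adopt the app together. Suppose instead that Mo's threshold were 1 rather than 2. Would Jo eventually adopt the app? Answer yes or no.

no

With Mo's threshold at 1:
Round 1 — Dee adopts the app (initial).
Round 2 — checking thresholds:
  Ben: 1 of 5 neighbours < 3, below threshold.
  Ivy: 1 of 3 neighbours ≥ 1, adopts the app.
Round 3 — checking thresholds:
  Ben: 2 of 5 neighbours < 3, below threshold.
  Fay: 1 of 3 neighbours ≥ 1, adopts the app.
Round 4 — checking thresholds:
  Ben: 3 of 5 neighbours ≥ 3, adopts the app.
  Lee: 1 of 2 neighbours < 2, below threshold.
Round 5 — checking thresholds:
  Jo: 1 of 3 neighbours < 3, below threshold.
  Lee: 1 of 2 neighbours < 2, below threshold.
  Mo: 1 of 2 neighbours ≥ 1, adopts the app.
Round 6 — no new adoptions; cascade stops.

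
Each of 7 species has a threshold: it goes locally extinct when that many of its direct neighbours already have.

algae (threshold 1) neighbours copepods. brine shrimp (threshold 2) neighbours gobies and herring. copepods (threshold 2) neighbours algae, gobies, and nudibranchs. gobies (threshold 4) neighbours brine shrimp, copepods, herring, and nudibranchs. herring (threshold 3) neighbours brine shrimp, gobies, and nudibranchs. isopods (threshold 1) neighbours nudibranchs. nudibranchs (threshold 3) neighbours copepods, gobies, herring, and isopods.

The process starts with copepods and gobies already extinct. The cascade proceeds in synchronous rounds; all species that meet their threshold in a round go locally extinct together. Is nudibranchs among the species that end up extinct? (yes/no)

no

Round 1 — copepods, gobies go locally extinct (initial).
Round 2 — checking thresholds:
  algae: 1 of 1 neighbours ≥ 1, goes locally extinct.
  brine shrimp: 1 of 2 neighbours < 2, holds.
  herring: 1 of 3 neighbours < 3, holds.
  nudibranchs: 2 of 4 neighbours < 3, holds.
Round 3 — no new extinctions; cascade stops.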